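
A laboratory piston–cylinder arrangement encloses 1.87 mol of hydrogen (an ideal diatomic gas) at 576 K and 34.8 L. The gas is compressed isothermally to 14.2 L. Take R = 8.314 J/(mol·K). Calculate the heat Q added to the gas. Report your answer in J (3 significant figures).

Isothermal ⇒ ΔU = 0, so Q = W = nRT ln(V₂/V₁).
Q = (1.87)(8.314)(576) ln(14.2/34.8) = 8955 × -0.8964 = -8027 J.

Q ≈ -8030 J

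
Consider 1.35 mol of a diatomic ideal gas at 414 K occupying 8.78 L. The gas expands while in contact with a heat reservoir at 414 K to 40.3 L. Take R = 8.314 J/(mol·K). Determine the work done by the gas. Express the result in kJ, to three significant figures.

W ≈ 7.08 kJ

Isothermal: W = nRT ln(V₂/V₁).
W = (1.35)(8.314)(414) × ln(40.3/8.78)
  = 4647 × 1.524
W_by_gas = 7081 J.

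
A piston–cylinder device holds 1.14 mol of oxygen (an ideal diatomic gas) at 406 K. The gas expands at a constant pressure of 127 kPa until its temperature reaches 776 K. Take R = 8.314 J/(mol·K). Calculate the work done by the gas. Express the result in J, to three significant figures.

Isobaric: W = P ΔV = nR ΔT.
W = (1.14)(8.314)(776 − 406) = 3507 J.

W ≈ 3510 J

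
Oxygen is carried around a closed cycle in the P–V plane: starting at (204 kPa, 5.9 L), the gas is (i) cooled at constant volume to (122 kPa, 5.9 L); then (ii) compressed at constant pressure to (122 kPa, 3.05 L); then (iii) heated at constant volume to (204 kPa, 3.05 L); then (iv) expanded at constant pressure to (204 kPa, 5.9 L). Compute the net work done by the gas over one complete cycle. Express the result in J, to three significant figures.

Constant-volume legs do no work.
W(ii) = (122)(3.05 − 5.9) = -347.7 J; W(iv) = (204)(5.9 − 3.05) = 581.4 J.
W_net = -347.7 + 581.4 = 233.7 J (the clockwise enclosed area).

W_net ≈ 234 J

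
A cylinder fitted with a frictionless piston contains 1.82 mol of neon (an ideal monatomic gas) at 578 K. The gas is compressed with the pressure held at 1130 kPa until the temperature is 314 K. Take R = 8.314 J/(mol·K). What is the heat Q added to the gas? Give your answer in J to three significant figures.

Q ≈ -9990 J

Isobaric: W = nRΔT = (1.82)(8.314)(-264) = -3995 J.
ΔU = nCᵥΔT with Cᵥ = 3R/2: ΔU = (1.82)(12.47)(-264) = -5992 J.
Q = ΔU + W = -5992 − 3995 = -9987 J.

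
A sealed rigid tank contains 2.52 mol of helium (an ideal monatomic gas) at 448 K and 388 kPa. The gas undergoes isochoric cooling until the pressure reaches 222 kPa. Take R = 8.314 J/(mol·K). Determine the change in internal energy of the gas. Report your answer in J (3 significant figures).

Constant volume ⇒ W = 0, so Q = ΔU = nCᵥΔT with Cᵥ = 3R/2 = 12.47 J/(mol·K).
At constant V, T₂/T₁ = P₂/P₁ ⇒ ΔT = T₁(P₂/P₁ − 1) = 448·(222/388 − 1) = -191.7 K.
ΔU = (2.52)(12.47)(-191.7) = -6024 J.

ΔU ≈ -6020 J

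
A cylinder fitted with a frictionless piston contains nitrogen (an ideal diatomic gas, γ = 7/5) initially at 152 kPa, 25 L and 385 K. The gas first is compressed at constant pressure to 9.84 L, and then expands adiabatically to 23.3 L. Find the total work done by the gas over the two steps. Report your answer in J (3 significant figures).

W_total ≈ -1210 J

Step 1 (isobaric): W = PΔV = (152 kPa)(9.84 − 25 L) = -2304 J.
After step 1: P = 152 kPa, V = 9.84 L, T = 151.5 K.
Step 2 (adiabatic): W = (P₁V₁ − P₂V₂)/(γ−1) = (1496 − 1059)/0.4 = 1090 J.
W_total = -2304 + 1090 = -1214 J.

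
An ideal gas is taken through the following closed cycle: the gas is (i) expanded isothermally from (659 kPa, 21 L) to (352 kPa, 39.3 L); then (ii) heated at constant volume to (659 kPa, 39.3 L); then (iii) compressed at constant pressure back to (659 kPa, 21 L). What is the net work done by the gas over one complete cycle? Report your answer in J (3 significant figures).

W_net ≈ -3390 J

Leg (i): W = PᵢVᵢ ln(V_f/Vᵢ) = (13839) ln(39.3/21) = 8673 J.
Leg (ii): W = 0.
Leg (iii): W = PΔV = (659)(21 − 39.3) = -12060 J.
W_net = 8673 − 12060 = -3387 J.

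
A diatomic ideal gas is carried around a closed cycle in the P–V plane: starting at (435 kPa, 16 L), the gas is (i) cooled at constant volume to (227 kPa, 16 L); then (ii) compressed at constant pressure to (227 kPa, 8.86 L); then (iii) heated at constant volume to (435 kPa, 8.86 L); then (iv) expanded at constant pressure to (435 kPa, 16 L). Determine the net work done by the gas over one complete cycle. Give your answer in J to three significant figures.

W_net ≈ 1490 J

Constant-volume legs do no work.
W(ii) = (227)(8.86 − 16) = -1621 J; W(iv) = (435)(16 − 8.86) = 3106 J.
W_net = -1621 + 3106 = 1485 J (the clockwise enclosed area).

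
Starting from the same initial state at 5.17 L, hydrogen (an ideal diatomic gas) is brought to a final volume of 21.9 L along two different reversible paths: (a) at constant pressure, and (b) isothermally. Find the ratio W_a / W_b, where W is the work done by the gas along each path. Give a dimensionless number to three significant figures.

Path (a) isobaric: W = P₁(V₂ − V₁) → W_a/(P₁V₁) = 3.236.
Path (b) isothermal: W = P₁V₁ ln(V₂/V₁) → W_b/(P₁V₁) = 1.444.
W_a / W_b = 3.236 / 1.444 = 2.242.

W_a / W_b ≈ 2.24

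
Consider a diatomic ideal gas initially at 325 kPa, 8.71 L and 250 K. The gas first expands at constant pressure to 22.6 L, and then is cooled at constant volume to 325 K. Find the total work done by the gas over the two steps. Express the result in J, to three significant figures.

Step 1 (isobaric): W = PΔV = (325 kPa)(22.6 − 8.71 L) = 4514 J.
Step 2 (isochoric): W = 0 (constant volume).
W_total = 4514 + 0 = 4514 J.

W_total ≈ 4510 J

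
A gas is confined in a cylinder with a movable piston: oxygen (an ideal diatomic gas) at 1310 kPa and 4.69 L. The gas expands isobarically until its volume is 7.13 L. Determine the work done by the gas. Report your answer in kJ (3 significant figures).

Isobaric: W = P ΔV.
W = (1310 kPa)(7.13 − 4.69 L) = (1310)(2.44) = 3196 J.

W ≈ 3.20 kJ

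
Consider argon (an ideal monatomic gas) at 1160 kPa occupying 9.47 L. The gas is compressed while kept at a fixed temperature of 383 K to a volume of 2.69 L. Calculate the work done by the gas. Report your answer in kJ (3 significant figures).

Isothermal: W = nRT ln(V₂/V₁) = P₁V₁ ln(V₂/V₁).
P₁V₁ = (1160 kPa)(9.47 L) = 10985 J.
W = 10985 × ln(2.69/9.47) = 10985 × -1.259
W_by_gas = -13826 J.

W ≈ -13.8 kJ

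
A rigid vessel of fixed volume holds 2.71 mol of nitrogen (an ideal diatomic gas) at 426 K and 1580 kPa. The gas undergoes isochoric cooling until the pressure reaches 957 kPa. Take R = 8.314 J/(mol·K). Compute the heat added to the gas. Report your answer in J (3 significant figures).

Q ≈ -9460 J

Constant volume ⇒ W = 0, so Q = ΔU = nCᵥΔT with Cᵥ = 5R/2 = 20.79 J/(mol·K).
At constant V, T₂/T₁ = P₂/P₁ ⇒ ΔT = T₁(P₂/P₁ − 1) = 426·(957/1580 − 1) = -168 K.
ΔU = (2.71)(20.79)(-168) = -9461 J.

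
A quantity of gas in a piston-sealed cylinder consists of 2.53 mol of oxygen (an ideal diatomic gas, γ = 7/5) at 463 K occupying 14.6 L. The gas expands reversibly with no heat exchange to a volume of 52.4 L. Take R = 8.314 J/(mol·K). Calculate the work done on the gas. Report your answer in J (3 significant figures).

Adiabatic: TV^(γ−1) = const with γ = 7/5.
T₂ = T₁ (V₁/V₂)^(γ−1) = 463 × (14.6/52.4)^0.4 = 463 × 0.5998 = 277.7 K.
W_by = nCᵥ(T₁ − T₂) = (2.53)(20.79)(463 − 277.7) = 9744 J.
Work on gas = −W_by = -9744 J.

W ≈ -9740 J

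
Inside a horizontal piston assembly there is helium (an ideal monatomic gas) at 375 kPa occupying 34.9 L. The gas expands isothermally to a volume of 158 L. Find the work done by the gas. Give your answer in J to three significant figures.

Isothermal: W = nRT ln(V₂/V₁) = P₁V₁ ln(V₂/V₁).
P₁V₁ = (375 kPa)(34.9 L) = 13088 J.
W = 13088 × ln(158/34.9) = 13088 × 1.51
W_by_gas = 19764 J.

W ≈ 19800 J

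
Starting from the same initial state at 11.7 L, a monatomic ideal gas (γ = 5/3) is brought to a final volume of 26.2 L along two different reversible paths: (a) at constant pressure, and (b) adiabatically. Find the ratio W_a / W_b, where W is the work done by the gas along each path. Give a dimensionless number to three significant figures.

Path (a) isobaric: W = P₁(V₂ − V₁) → W_a/(P₁V₁) = 1.239.
Path (b) adiabatic: W = P₁V₁(1 − (V₁/V₂)^(γ−1))/(γ−1) → W_b/(P₁V₁) = 0.6236.
W_a / W_b = 1.239 / 0.6236 = 1.987.

W_a / W_b ≈ 1.99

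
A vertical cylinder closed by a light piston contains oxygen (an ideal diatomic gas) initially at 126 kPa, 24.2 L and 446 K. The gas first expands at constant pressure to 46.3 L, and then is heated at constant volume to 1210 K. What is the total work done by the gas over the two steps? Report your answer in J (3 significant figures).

W_total ≈ 2780 J

Step 1 (isobaric): W = PΔV = (126 kPa)(46.3 − 24.2 L) = 2785 J.
Step 2 (isochoric): W = 0 (constant volume).
W_total = 2785 + 0 = 2785 J.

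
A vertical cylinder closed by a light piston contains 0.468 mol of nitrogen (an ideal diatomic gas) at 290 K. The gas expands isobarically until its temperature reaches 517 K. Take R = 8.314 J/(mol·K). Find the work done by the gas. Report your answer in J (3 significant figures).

W ≈ 883 J

Isobaric: W = P ΔV = nR ΔT.
W = (0.468)(8.314)(517 − 290) = 883.2 J.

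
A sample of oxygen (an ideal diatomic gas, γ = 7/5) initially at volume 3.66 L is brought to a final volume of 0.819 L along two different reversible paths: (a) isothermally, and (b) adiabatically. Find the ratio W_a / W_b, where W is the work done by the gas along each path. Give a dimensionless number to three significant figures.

Path (a) isothermal: W = P₁V₁ ln(V₂/V₁) → W_a/(P₁V₁) = -1.497.
Path (b) adiabatic: W = P₁V₁(1 − (V₁/V₂)^(γ−1))/(γ−1) → W_b/(P₁V₁) = -2.05.
W_a / W_b = -1.497 / -2.05 = 0.7303.

W_a / W_b ≈ 0.730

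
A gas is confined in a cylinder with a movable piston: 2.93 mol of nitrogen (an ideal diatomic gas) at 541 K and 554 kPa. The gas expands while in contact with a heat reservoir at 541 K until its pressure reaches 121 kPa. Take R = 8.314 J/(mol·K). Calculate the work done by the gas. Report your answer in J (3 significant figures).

Isothermal process: W = nRT ln(V₂/V₁) = nRT ln(P₁/P₂).
W = (2.93)(8.314)(541) × ln(554/121)
  = 13179 × ln(4.579) = 13179 × 1.521
W_by_gas = 20050 J.

W ≈ 20000 J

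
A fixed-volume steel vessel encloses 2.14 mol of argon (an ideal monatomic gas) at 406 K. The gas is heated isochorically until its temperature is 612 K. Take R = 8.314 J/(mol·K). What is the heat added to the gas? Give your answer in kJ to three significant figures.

Q ≈ 5.50 kJ

Constant volume ⇒ W = 0, so Q = ΔU = nCᵥΔT with Cᵥ = 3R/2 = 12.47 J/(mol·K).
ΔU = (2.14)(12.47)(612 − 406) = 5498 J.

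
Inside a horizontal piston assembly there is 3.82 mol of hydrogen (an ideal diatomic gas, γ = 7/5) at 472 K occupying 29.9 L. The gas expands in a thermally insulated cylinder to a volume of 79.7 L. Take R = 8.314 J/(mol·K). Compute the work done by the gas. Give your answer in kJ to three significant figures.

Adiabatic: TV^(γ−1) = const with γ = 7/5.
T₂ = T₁ (V₁/V₂)^(γ−1) = 472 × (29.9/79.7)^0.4 = 472 × 0.6756 = 318.9 K.
W_by = nCᵥ(T₁ − T₂) = (3.82)(20.79)(472 − 318.9) = 12158 J.

W ≈ 12.2 kJ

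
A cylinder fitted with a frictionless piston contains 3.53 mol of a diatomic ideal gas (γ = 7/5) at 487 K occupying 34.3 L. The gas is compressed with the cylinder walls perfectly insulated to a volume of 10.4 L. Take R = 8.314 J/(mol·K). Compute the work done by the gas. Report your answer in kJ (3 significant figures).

Adiabatic: TV^(γ−1) = const with γ = 7/5.
T₂ = T₁ (V₁/V₂)^(γ−1) = 487 × (34.3/10.4)^0.4 = 487 × 1.612 = 784.9 K.
W_by = nCᵥ(T₁ − T₂) = (3.53)(20.79)(487 − 784.9) = -21860 J.

W ≈ -21.9 kJ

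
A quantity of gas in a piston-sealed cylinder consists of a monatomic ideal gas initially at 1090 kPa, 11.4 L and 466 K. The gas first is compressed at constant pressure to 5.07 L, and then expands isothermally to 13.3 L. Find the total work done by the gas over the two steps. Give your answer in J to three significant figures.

Step 1 (isobaric): W = PΔV = (1090 kPa)(5.07 − 11.4 L) = -6900 J.
After step 1: P = 1090 kPa, V = 5.07 L, T = 207.2 K.
Step 2 (isothermal): W = P₁V₁ ln(V₂/V₁) = (5526) ln(13.3/5.07) = 5330 J.
W_total = -6900 + 5330 = -1570 J.

W_total ≈ -1570 J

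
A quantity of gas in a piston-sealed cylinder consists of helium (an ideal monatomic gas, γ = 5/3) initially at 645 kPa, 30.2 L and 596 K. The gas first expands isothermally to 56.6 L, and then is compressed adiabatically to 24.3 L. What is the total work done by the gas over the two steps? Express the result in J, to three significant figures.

W_total ≈ -9890 J

Step 1 (isothermal): W = P₁V₁ ln(V₂/V₁) = (19479) ln(56.6/30.2) = 12236 J.
After step 1: P = 344.2 kPa, V = 56.6 L, T = 596 K.
Step 2 (adiabatic): W = (P₁V₁ − P₂V₂)/(γ−1) = (19479 − 34227)/0.667 = -22123 J.
W_total = 12236 − 22123 = -9886 J.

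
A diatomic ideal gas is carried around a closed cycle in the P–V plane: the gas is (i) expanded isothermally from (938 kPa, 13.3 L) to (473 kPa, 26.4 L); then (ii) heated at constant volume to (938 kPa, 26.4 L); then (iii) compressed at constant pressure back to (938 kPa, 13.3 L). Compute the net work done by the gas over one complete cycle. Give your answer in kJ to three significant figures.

Leg (i): W = PᵢVᵢ ln(V_f/Vᵢ) = (12475) ln(26.4/13.3) = 8553 J.
Leg (ii): W = 0.
Leg (iii): W = PΔV = (938)(13.3 − 26.4) = -12288 J.
W_net = 8553 − 12288 = -3735 J.

W_net ≈ -3.73 kJ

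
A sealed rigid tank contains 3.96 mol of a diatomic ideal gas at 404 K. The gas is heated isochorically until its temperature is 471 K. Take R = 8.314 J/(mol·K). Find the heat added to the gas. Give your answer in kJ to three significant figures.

Constant volume ⇒ W = 0, so Q = ΔU = nCᵥΔT with Cᵥ = 5R/2 = 20.79 J/(mol·K).
ΔU = (3.96)(20.79)(471 − 404) = 5515 J.

Q ≈ 5.51 kJ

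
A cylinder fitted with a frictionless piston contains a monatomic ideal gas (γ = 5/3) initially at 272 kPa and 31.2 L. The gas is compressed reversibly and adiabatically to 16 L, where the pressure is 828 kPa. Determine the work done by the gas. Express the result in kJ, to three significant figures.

W ≈ -7.14 kJ

Adiabatic: W = (P₁V₁ − P₂V₂)/(γ − 1) with γ = 5/3.
P₁V₁ = 8486 J, P₂V₂ = 13248 J.
W = (8486 − 13248) / 0.6667 = -7142 J.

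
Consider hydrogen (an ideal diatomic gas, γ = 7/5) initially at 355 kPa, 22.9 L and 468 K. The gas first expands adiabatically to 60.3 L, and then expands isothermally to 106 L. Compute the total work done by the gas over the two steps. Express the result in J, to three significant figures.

W_total ≈ 9640 J

Step 1 (adiabatic): W = (P₁V₁ − P₂V₂)/(γ−1) = (8129 − 5519)/0.4 = 6526 J.
After step 1: P = 91.53 kPa, V = 60.3 L, T = 317.7 K.
Step 2 (isothermal): W = P₁V₁ ln(V₂/V₁) = (5519) ln(106/60.3) = 3113 J.
W_total = 6526 + 3113 = 9639 J.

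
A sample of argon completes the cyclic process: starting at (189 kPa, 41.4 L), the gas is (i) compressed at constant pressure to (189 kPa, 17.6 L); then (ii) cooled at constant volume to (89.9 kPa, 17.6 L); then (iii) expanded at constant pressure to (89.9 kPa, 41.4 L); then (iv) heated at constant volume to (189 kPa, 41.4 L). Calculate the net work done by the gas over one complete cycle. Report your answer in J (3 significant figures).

W_net ≈ -2360 J

Constant-volume legs do no work.
W(i) = (189)(17.6 − 41.4) = -4498 J; W(iii) = (89.9)(41.4 − 17.6) = 2140 J.
W_net = -4498 + 2140 = -2359 J (the counter-clockwise enclosed area).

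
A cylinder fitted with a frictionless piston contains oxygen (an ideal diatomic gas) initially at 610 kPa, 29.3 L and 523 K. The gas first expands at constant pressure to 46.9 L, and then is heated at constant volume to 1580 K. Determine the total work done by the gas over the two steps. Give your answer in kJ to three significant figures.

Step 1 (isobaric): W = PΔV = (610 kPa)(46.9 − 29.3 L) = 10736 J.
Step 2 (isochoric): W = 0 (constant volume).
W_total = 10736 + 0 = 10736 J.

W_total ≈ 10.7 kJ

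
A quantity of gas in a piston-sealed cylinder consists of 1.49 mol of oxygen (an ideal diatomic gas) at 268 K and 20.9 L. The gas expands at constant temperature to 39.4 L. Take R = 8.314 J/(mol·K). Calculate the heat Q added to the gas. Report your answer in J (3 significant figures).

Isothermal ⇒ ΔU = 0, so Q = W = nRT ln(V₂/V₁).
Q = (1.49)(8.314)(268) ln(39.4/20.9) = 3320 × 0.634 = 2105 J.

Q ≈ 2100 J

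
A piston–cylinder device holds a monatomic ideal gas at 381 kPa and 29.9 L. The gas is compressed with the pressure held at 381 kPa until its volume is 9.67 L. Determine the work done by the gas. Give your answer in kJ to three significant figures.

Isobaric: W = P ΔV.
W = (381 kPa)(9.67 − 29.9 L) = (381)(-20.23) = -7708 J.

W ≈ -7.71 kJ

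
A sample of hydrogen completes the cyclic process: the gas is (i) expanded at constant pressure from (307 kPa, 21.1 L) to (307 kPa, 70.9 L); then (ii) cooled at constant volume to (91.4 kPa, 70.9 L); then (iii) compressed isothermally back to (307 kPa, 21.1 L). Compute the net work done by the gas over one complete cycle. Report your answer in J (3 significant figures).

Leg (i): W = PΔV = (307)(70.9 − 21.1) = 15289 J.
Leg (ii): W = 0.
Leg (iii): W = PᵢVᵢ ln(V_f/Vᵢ) = (6480) ln(21.1/70.9) = -7854 J.
W_net = 15289 − 7854 = 7435 J.

W_net ≈ 7430 J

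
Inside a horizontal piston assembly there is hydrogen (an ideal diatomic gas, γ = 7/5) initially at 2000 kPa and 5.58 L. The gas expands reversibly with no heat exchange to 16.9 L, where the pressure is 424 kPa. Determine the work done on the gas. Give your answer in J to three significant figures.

Adiabatic: W = (P₁V₁ − P₂V₂)/(γ − 1) with γ = 7/5.
P₁V₁ = 11160 J, P₂V₂ = 7166 J.
W = (11160 − 7166) / 0.4 = 9986 J.
Work on gas = −W_by = -9986 J.

W ≈ -9990 J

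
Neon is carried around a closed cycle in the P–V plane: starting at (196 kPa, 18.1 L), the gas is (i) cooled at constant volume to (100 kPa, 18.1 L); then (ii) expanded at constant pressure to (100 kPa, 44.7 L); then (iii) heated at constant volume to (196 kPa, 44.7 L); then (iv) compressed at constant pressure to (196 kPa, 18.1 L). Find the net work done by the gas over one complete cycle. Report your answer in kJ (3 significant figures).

W_net ≈ -2.55 kJ

Constant-volume legs do no work.
W(ii) = (100)(44.7 − 18.1) = 2660 J; W(iv) = (196)(18.1 − 44.7) = -5214 J.
W_net = 2660 − 5214 = -2554 J (the counter-clockwise enclosed area).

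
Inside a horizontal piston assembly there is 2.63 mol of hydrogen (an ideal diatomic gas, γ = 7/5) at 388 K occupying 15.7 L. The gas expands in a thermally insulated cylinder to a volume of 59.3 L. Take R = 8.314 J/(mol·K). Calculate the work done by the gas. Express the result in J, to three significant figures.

W ≈ 8750 J

Adiabatic: TV^(γ−1) = const with γ = 7/5.
T₂ = T₁ (V₁/V₂)^(γ−1) = 388 × (15.7/59.3)^0.4 = 388 × 0.5877 = 228 K.
W_by = nCᵥ(T₁ − T₂) = (2.63)(20.79)(388 − 228) = 8745 J.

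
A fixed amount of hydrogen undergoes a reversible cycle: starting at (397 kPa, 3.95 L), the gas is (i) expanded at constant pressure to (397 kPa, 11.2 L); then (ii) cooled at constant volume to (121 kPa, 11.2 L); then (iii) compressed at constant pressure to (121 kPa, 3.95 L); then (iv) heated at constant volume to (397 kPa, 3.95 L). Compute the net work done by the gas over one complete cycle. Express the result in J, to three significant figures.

W_net ≈ 2000 J

Constant-volume legs do no work.
W(i) = (397)(11.2 − 3.95) = 2878 J; W(iii) = (121)(3.95 − 11.2) = -877.2 J.
W_net = 2878 − 877.2 = 2001 J (the clockwise enclosed area).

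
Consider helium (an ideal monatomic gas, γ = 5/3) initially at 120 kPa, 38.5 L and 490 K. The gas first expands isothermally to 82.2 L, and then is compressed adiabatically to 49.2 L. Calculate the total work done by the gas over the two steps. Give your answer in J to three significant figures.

Step 1 (isothermal): W = P₁V₁ ln(V₂/V₁) = (4620) ln(82.2/38.5) = 3504 J.
After step 1: P = 56.2 kPa, V = 82.2 L, T = 490 K.
Step 2 (adiabatic): W = (P₁V₁ − P₂V₂)/(γ−1) = (4620 − 6505)/0.667 = -2827 J.
W_total = 3504 − 2827 = 676.8 J.

W_total ≈ 677 J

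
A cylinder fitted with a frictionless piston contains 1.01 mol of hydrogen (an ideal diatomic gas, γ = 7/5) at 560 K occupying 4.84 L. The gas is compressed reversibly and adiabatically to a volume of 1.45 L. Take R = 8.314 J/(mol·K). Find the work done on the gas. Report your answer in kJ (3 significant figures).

Adiabatic: TV^(γ−1) = const with γ = 7/5.
T₂ = T₁ (V₁/V₂)^(γ−1) = 560 × (4.84/1.45)^0.4 = 560 × 1.62 = 906.9 K.
W_by = nCᵥ(T₁ − T₂) = (1.01)(20.79)(560 − 906.9) = -7283 J.
Work on gas = −W_by = 7283 J.

W ≈ 7.28 kJ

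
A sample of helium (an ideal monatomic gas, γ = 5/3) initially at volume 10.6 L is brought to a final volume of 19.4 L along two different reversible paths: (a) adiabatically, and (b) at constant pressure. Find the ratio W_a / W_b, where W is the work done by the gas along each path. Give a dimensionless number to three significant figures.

Path (a) adiabatic: W = P₁V₁(1 − (V₁/V₂)^(γ−1))/(γ−1) → W_a/(P₁V₁) = 0.4975.
Path (b) isobaric: W = P₁(V₂ − V₁) → W_b/(P₁V₁) = 0.8302.
W_a / W_b = 0.4975 / 0.8302 = 0.5992.

W_a / W_b ≈ 0.599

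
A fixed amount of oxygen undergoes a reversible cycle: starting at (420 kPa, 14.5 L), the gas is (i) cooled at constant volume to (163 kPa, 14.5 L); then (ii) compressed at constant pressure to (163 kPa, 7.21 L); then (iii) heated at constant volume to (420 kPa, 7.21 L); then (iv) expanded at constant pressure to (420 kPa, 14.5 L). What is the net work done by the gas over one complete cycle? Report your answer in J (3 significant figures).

Constant-volume legs do no work.
W(ii) = (163)(7.21 − 14.5) = -1188 J; W(iv) = (420)(14.5 − 7.21) = 3062 J.
W_net = -1188 + 3062 = 1874 J (the clockwise enclosed area).

W_net ≈ 1870 J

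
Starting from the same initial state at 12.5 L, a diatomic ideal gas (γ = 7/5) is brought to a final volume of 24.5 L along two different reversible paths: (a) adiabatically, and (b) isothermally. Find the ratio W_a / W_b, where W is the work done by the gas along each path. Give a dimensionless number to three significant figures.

Path (a) adiabatic: W = P₁V₁(1 − (V₁/V₂)^(γ−1))/(γ−1) → W_a/(P₁V₁) = 0.59.
Path (b) isothermal: W = P₁V₁ ln(V₂/V₁) → W_b/(P₁V₁) = 0.6729.
W_a / W_b = 0.59 / 0.6729 = 0.8767.

W_a / W_b ≈ 0.877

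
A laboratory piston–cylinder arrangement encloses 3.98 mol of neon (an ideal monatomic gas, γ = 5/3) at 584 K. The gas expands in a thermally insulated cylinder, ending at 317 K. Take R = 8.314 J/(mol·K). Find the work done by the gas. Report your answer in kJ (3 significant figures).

Adiabatic ⇒ Q = 0, so W_by = −ΔU = nCᵥ(T₁ − T₂).
Cᵥ = 3R/2 = 12.47 J/(mol·K).
W = (3.98)(12.47)(584 − 317) = 13252 J.

W ≈ 13.3 kJ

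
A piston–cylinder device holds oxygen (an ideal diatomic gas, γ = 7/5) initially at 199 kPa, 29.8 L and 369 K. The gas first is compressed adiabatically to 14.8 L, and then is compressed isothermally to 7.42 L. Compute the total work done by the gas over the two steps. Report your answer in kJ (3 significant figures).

Step 1 (adiabatic): W = (P₁V₁ − P₂V₂)/(γ−1) = (5930 − 7846)/0.4 = -4790 J.
After step 1: P = 530.1 kPa, V = 14.8 L, T = 488.2 K.
Step 2 (isothermal): W = P₁V₁ ln(V₂/V₁) = (7846) ln(7.42/14.8) = -5417 J.
W_total = -4790 − 5417 = -10207 J.

W_total ≈ -10.2 kJ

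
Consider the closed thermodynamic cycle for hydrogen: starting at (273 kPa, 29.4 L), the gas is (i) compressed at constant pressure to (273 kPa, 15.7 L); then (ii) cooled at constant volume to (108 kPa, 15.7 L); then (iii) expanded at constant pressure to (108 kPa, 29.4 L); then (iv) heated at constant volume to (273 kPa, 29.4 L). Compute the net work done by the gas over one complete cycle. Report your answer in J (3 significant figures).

Constant-volume legs do no work.
W(i) = (273)(15.7 − 29.4) = -3740 J; W(iii) = (108)(29.4 − 15.7) = 1480 J.
W_net = -3740 + 1480 = -2260 J (the counter-clockwise enclosed area).

W_net ≈ -2260 J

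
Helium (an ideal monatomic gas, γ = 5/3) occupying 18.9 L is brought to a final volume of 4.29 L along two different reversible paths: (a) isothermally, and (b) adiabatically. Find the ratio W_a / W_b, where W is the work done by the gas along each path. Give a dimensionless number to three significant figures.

Path (a) isothermal: W = P₁V₁ ln(V₂/V₁) → W_a/(P₁V₁) = -1.483.
Path (b) adiabatic: W = P₁V₁(1 − (V₁/V₂)^(γ−1))/(γ−1) → W_b/(P₁V₁) = -2.531.
W_a / W_b = -1.483 / -2.531 = 0.5859.

W_a / W_b ≈ 0.586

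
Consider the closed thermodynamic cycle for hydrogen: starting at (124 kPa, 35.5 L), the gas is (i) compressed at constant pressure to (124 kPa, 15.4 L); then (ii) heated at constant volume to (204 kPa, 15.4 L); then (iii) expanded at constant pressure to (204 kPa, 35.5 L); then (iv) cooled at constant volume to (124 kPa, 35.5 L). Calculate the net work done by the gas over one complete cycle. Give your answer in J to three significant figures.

W_net ≈ 1610 J

Constant-volume legs do no work.
W(i) = (124)(15.4 − 35.5) = -2492 J; W(iii) = (204)(35.5 − 15.4) = 4100 J.
W_net = -2492 + 4100 = 1608 J (the clockwise enclosed area).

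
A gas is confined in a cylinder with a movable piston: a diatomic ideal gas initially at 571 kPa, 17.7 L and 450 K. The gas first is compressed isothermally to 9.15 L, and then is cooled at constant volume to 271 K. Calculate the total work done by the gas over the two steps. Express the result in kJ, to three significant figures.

W_total ≈ -6.67 kJ

Step 1 (isothermal): W = P₁V₁ ln(V₂/V₁) = (10107) ln(9.15/17.7) = -6669 J.
Step 2 (isochoric): W = 0 (constant volume).
W_total = -6669 + 0 = -6669 J.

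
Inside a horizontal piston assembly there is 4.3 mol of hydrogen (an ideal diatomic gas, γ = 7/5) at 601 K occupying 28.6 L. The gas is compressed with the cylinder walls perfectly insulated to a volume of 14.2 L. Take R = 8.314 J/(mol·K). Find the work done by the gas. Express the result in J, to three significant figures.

Adiabatic: TV^(γ−1) = const with γ = 7/5.
T₂ = T₁ (V₁/V₂)^(γ−1) = 601 × (28.6/14.2)^0.4 = 601 × 1.323 = 795.3 K.
W_by = nCᵥ(T₁ − T₂) = (4.3)(20.79)(601 − 795.3) = -17361 J.

W ≈ -17400 J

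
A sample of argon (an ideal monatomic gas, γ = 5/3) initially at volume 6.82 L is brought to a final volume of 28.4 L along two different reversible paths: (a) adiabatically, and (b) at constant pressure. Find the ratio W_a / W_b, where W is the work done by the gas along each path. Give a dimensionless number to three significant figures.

Path (a) adiabatic: W = P₁V₁(1 − (V₁/V₂)^(γ−1))/(γ−1) → W_a/(P₁V₁) = 0.9205.
Path (b) isobaric: W = P₁(V₂ − V₁) → W_b/(P₁V₁) = 3.164.
W_a / W_b = 0.9205 / 3.164 = 0.2909.

W_a / W_b ≈ 0.291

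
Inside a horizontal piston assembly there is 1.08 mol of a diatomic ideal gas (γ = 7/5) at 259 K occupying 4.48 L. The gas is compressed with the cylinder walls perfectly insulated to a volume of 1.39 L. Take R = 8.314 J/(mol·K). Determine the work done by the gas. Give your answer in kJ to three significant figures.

W ≈ -3.47 kJ

Adiabatic: TV^(γ−1) = const with γ = 7/5.
T₂ = T₁ (V₁/V₂)^(γ−1) = 259 × (4.48/1.39)^0.4 = 259 × 1.597 = 413.6 K.
W_by = nCᵥ(T₁ − T₂) = (1.08)(20.79)(259 − 413.6) = -3471 J.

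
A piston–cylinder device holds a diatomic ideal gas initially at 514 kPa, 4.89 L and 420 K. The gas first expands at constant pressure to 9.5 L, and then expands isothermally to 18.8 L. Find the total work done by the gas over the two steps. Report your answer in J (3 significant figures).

W_total ≈ 5700 J

Step 1 (isobaric): W = PΔV = (514 kPa)(9.5 − 4.89 L) = 2370 J.
After step 1: P = 514 kPa, V = 9.5 L, T = 816 K.
Step 2 (isothermal): W = P₁V₁ ln(V₂/V₁) = (4883) ln(18.8/9.5) = 3333 J.
W_total = 2370 + 3333 = 5703 J.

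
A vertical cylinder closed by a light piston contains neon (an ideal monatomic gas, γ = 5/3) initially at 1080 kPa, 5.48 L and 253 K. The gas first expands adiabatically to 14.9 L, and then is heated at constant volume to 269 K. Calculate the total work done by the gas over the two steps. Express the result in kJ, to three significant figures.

Step 1 (adiabatic): W = (P₁V₁ − P₂V₂)/(γ−1) = (5918 − 3038)/0.667 = 4320 J.
Step 2 (isochoric): W = 0 (constant volume).
W_total = 4320 + 0 = 4320 J.

W_total ≈ 4.32 kJ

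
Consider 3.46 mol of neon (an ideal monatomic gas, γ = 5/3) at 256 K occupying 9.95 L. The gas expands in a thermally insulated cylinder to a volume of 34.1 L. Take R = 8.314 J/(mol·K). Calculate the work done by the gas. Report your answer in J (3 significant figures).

W ≈ 6190 J

Adiabatic: TV^(γ−1) = const with γ = 5/3.
T₂ = T₁ (V₁/V₂)^(γ−1) = 256 × (9.95/34.1)^0.667 = 256 × 0.4399 = 112.6 K.
W_by = nCᵥ(T₁ − T₂) = (3.46)(12.47)(256 − 112.6) = 6187 J.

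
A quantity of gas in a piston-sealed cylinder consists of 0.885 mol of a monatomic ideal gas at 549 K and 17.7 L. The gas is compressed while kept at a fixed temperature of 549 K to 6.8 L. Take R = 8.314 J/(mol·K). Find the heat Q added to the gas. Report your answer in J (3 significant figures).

Isothermal ⇒ ΔU = 0, so Q = W = nRT ln(V₂/V₁).
Q = (0.885)(8.314)(549) ln(6.8/17.7) = 4039 × -0.9566 = -3864 J.

Q ≈ -3860 J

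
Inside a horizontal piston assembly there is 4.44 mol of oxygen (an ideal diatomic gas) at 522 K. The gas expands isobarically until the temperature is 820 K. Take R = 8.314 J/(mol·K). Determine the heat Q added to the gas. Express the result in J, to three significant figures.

Q ≈ 38500 J

Isobaric: W = nRΔT = (4.44)(8.314)(298) = 11000 J.
ΔU = nCᵥΔT with Cᵥ = 5R/2: ΔU = (4.44)(20.79)(298) = 27501 J.
Q = ΔU + W = 27501 + 11000 = 38501 J.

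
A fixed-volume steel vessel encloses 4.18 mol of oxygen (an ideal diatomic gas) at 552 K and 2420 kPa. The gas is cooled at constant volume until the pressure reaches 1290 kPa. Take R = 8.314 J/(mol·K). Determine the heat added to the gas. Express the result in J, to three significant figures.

Constant volume ⇒ W = 0, so Q = ΔU = nCᵥΔT with Cᵥ = 5R/2 = 20.79 J/(mol·K).
At constant V, T₂/T₁ = P₂/P₁ ⇒ ΔT = T₁(P₂/P₁ − 1) = 552·(1290/2420 − 1) = -257.8 K.
ΔU = (4.18)(20.79)(-257.8) = -22394 J.

Q ≈ -22400 J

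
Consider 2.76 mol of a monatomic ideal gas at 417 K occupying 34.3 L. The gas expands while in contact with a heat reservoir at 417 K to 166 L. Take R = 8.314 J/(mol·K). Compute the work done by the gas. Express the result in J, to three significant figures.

Isothermal: W = nRT ln(V₂/V₁).
W = (2.76)(8.314)(417) × ln(166/34.3)
  = 9569 × 1.577
W_by_gas = 15088 J.

W ≈ 15100 J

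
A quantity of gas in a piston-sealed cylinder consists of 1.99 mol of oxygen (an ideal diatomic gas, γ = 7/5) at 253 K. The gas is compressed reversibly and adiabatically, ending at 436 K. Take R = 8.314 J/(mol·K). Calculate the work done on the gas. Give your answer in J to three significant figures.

Adiabatic ⇒ Q = 0, so W_by = −ΔU = nCᵥ(T₁ − T₂).
Cᵥ = 5R/2 = 20.79 J/(mol·K).
W = (1.99)(20.79)(253 − 436) = -7569 J.
Work on gas = −W_by = 7569 J.

W ≈ 7570 J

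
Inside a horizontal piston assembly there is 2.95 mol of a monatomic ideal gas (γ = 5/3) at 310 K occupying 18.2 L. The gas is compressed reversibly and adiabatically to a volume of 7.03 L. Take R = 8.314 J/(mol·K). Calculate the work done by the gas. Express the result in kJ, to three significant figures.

Adiabatic: TV^(γ−1) = const with γ = 5/3.
T₂ = T₁ (V₁/V₂)^(γ−1) = 310 × (18.2/7.03)^0.667 = 310 × 1.885 = 584.5 K.
W_by = nCᵥ(T₁ − T₂) = (2.95)(12.47)(310 − 584.5) = -10098 J.

W ≈ -10.1 kJ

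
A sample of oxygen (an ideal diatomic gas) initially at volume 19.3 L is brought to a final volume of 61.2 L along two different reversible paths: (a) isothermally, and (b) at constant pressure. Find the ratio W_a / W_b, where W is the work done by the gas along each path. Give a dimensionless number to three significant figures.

W_a / W_b ≈ 0.532

Path (a) isothermal: W = P₁V₁ ln(V₂/V₁) → W_a/(P₁V₁) = 1.154.
Path (b) isobaric: W = P₁(V₂ − V₁) → W_b/(P₁V₁) = 2.171.
W_a / W_b = 1.154 / 2.171 = 0.5316.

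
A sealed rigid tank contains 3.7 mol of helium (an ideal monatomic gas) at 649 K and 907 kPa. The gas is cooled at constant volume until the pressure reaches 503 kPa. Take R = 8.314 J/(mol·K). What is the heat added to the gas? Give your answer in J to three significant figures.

Constant volume ⇒ W = 0, so Q = ΔU = nCᵥΔT with Cᵥ = 3R/2 = 12.47 J/(mol·K).
At constant V, T₂/T₁ = P₂/P₁ ⇒ ΔT = T₁(P₂/P₁ − 1) = 649·(503/907 − 1) = -289.1 K.
ΔU = (3.7)(12.47)(-289.1) = -13339 J.

Q ≈ -13300 J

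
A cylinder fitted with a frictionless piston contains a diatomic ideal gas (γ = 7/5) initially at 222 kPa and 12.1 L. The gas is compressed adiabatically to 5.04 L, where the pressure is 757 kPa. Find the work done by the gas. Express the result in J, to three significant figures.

Adiabatic: W = (P₁V₁ − P₂V₂)/(γ − 1) with γ = 7/5.
P₁V₁ = 2686 J, P₂V₂ = 3815 J.
W = (2686 − 3815) / 0.4 = -2823 J.

W ≈ -2820 J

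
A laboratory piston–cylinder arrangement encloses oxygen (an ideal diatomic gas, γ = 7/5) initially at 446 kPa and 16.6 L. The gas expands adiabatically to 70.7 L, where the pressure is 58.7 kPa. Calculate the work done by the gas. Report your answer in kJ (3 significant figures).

Adiabatic: W = (P₁V₁ − P₂V₂)/(γ − 1) with γ = 7/5.
P₁V₁ = 7404 J, P₂V₂ = 4150 J.
W = (7404 − 4150) / 0.4 = 8134 J.

W ≈ 8.13 kJ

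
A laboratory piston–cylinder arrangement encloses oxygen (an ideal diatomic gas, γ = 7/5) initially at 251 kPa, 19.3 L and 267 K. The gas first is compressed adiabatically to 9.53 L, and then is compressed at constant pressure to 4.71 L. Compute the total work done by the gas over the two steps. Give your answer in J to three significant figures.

W_total ≈ -7200 J

Step 1 (adiabatic): W = (P₁V₁ − P₂V₂)/(γ−1) = (4844 − 6424)/0.4 = -3950 J.
After step 1: P = 674.1 kPa, V = 9.53 L, T = 354.1 K.
Step 2 (isobaric): W = PΔV = (674.1 kPa)(4.71 − 9.53 L) = -3249 J.
W_total = -3950 − 3249 = -7199 J.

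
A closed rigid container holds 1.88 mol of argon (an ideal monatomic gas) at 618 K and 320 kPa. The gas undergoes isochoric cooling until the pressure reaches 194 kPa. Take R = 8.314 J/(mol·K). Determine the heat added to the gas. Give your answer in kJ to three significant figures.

Q ≈ -5.71 kJ

Constant volume ⇒ W = 0, so Q = ΔU = nCᵥΔT with Cᵥ = 3R/2 = 12.47 J/(mol·K).
At constant V, T₂/T₁ = P₂/P₁ ⇒ ΔT = T₁(P₂/P₁ − 1) = 618·(194/320 − 1) = -243.3 K.
ΔU = (1.88)(12.47)(-243.3) = -5705 J.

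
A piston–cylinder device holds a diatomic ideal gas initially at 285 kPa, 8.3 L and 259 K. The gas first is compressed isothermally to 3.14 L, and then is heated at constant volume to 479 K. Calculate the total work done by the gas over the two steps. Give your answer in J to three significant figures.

W_total ≈ -2300 J

Step 1 (isothermal): W = P₁V₁ ln(V₂/V₁) = (2366) ln(3.14/8.3) = -2299 J.
Step 2 (isochoric): W = 0 (constant volume).
W_total = -2299 + 0 = -2299 J.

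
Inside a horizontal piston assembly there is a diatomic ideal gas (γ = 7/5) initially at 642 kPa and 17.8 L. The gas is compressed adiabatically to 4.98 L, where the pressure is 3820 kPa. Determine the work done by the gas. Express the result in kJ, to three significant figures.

W ≈ -19.0 kJ

Adiabatic: W = (P₁V₁ − P₂V₂)/(γ − 1) with γ = 7/5.
P₁V₁ = 11428 J, P₂V₂ = 19024 J.
W = (11428 − 19024) / 0.4 = -18990 J.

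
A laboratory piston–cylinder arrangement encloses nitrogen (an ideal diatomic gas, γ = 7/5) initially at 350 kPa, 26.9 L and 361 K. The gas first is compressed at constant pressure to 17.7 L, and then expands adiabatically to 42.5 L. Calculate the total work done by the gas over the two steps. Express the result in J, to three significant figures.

Step 1 (isobaric): W = PΔV = (350 kPa)(17.7 − 26.9 L) = -3220 J.
After step 1: P = 350 kPa, V = 17.7 L, T = 237.5 K.
Step 2 (adiabatic): W = (P₁V₁ − P₂V₂)/(γ−1) = (6195 − 4364)/0.4 = 4578 J.
W_total = -3220 + 4578 = 1358 J.

W_total ≈ 1360 J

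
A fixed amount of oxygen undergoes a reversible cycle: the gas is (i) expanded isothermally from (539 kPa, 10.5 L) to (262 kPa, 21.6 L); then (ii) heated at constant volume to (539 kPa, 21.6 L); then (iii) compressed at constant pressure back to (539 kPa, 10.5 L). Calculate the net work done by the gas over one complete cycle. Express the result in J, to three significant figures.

W_net ≈ -1900 J

Leg (i): W = PᵢVᵢ ln(V_f/Vᵢ) = (5660) ln(21.6/10.5) = 4082 J.
Leg (ii): W = 0.
Leg (iii): W = PΔV = (539)(10.5 − 21.6) = -5983 J.
W_net = 4082 − 5983 = -1901 J.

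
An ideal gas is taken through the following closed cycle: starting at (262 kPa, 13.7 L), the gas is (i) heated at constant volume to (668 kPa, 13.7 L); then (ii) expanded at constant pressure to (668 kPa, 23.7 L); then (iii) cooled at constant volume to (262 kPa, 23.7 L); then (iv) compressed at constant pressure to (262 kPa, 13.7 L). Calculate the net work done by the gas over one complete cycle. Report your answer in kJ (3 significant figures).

Constant-volume legs do no work.
W(ii) = (668)(23.7 − 13.7) = 6680 J; W(iv) = (262)(13.7 − 23.7) = -2620 J.
W_net = 6680 − 2620 = 4060 J (the clockwise enclosed area).

W_net ≈ 4.06 kJ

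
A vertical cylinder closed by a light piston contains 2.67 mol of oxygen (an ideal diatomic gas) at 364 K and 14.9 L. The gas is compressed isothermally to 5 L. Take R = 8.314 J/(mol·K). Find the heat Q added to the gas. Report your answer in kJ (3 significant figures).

Q ≈ -8.82 kJ

Isothermal ⇒ ΔU = 0, so Q = W = nRT ln(V₂/V₁).
Q = (2.67)(8.314)(364) ln(5/14.9) = 8080 × -1.092 = -8823 J.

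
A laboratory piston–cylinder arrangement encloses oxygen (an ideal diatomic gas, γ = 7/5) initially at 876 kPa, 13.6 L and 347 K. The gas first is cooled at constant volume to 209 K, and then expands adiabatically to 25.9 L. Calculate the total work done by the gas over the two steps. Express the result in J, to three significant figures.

W_total ≈ 4070 J

Step 1 (isochoric): W = 0 (constant volume).
After step 1: P = 527.6 kPa (V unchanged).
Step 2 (adiabatic): W = (P₁V₁ − P₂V₂)/(γ−1) = (7176 − 5546)/0.4 = 4075 J.
W_total = 0 + 4075 = 4075 J.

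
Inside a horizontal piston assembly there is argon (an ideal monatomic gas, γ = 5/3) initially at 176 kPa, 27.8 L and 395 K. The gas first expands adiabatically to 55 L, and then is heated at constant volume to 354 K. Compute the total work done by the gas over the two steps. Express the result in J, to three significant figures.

W_total ≈ 2680 J

Step 1 (adiabatic): W = (P₁V₁ − P₂V₂)/(γ−1) = (4893 − 3105)/0.667 = 2682 J.
Step 2 (isochoric): W = 0 (constant volume).
W_total = 2682 + 0 = 2682 J.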